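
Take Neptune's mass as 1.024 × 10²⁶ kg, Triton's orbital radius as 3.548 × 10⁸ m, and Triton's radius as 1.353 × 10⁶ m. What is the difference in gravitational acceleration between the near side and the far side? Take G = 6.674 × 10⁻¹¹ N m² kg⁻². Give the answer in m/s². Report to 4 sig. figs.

a_tidal = 4GMr/d³
        = 4 × (6.674 × 10⁻¹¹) × (1.024 × 10²⁶) × (1.353 × 10⁶) / (3.548 × 10⁸)³
        = 8.281 × 10⁻⁴ m/s²

8.281 × 10⁻⁴ m/s²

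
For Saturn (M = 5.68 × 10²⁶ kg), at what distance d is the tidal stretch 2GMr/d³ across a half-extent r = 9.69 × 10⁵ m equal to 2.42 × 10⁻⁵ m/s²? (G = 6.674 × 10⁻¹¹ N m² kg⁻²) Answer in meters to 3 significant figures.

1.45 × 10⁹ m

2GMr/d³ = a_tidal  ⇒  d = (2GMr / a_tidal)^(1/3)
d = (2 × 6.674×10⁻¹¹ × (5.68 × 10²⁶) × (9.69 × 10⁵) / (2.42 × 10⁻⁵))^(1/3)
  = 1.45 × 10⁹ m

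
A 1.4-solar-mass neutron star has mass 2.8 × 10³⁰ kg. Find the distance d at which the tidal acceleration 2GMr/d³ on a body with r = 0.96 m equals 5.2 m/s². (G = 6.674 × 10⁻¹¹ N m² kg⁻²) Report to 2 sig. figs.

2GMr/d³ = a_tidal  ⇒  d = (2GMr / a_tidal)^(1/3)
d = (2 × 6.674×10⁻¹¹ × (2.8 × 10³⁰) × (0.96) / (5.2))^(1/3)
  = 4.1 × 10⁶ m

4.1 × 10⁶ m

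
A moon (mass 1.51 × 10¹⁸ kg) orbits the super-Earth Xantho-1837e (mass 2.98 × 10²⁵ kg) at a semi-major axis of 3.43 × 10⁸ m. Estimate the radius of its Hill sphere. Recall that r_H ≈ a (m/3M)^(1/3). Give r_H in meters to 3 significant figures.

8.80 × 10⁵ m

r_H ≈ a (m/3M)^(1/3)
    = (3.43 × 10⁸) × (1.51 × 10¹⁸ / (3 × 2.98 × 10²⁵))^(1/3)
    = 8.80 × 10⁵ m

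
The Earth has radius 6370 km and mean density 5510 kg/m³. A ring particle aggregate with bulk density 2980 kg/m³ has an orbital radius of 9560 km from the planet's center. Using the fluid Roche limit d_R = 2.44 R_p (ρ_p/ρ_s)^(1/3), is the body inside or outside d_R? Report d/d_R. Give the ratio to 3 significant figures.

d_R = 2.44 × (6370 km) × (5510/2980)^(1/3) = 19080 km
d/d_R = (9560) / (19080) = 0.501
Since d/d_R < 1, the body is inside the Roche limit.

inside; d/d_R ≈ 0.501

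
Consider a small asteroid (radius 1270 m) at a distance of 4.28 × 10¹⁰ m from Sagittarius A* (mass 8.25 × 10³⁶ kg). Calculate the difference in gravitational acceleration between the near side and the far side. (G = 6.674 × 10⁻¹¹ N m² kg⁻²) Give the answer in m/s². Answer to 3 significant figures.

a_tidal = 4GMr/d³
        = 4 × (6.674 × 10⁻¹¹) × (8.25 × 10³⁶) × (1270) / (4.28 × 10¹⁰)³
        = 3.57 × 10⁻² m/s²

3.57 × 10⁻² m/s²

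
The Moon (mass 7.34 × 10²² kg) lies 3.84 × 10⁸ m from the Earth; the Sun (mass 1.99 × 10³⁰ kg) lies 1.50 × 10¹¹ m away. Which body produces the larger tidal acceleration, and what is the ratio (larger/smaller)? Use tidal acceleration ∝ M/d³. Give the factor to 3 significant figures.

The Moon, by a factor of ≈ 2.20

Tidal acceleration ∝ M/d³, so compare M/d³ for each.
The Moon: (7.34 × 10²²) / (3.84 × 10⁸)³ = 1.296 × 10⁻³
The Sun: (1.99 × 10³⁰) / (1.50 × 10¹¹)³ = 5.896 × 10⁻⁴
Ratio (larger/smaller) = 2.20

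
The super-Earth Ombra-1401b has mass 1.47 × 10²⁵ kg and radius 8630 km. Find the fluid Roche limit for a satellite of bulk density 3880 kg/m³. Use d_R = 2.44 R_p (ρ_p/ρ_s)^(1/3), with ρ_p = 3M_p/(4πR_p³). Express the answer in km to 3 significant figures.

23600 km

ρ_p = 3M_p/(4πR_p³) = 3 × (1.47 × 10²⁵) / (4π × (8.63 × 10⁶ m)³) = 5460 kg/m³
d_R = 2.44 × 8630 km × (5460/3880)^(1/3)
    = 23600 km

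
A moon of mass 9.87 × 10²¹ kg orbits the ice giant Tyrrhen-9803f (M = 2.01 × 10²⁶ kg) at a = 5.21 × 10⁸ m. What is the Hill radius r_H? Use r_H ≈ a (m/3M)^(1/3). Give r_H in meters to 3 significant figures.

1.32 × 10⁷ m

r_H ≈ a (m/3M)^(1/3)
    = (5.21 × 10⁸) × (9.87 × 10²¹ / (3 × 2.01 × 10²⁶))^(1/3)
    = 1.32 × 10⁷ m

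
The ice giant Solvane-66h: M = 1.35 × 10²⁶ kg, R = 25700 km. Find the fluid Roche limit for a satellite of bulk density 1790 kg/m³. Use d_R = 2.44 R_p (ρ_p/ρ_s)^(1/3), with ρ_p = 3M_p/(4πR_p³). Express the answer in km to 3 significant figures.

64000 km

ρ_p = 3M_p/(4πR_p³) = 3 × (1.35 × 10²⁶) / (4π × (2.57 × 10⁷ m)³) = 1900 kg/m³
d_R = 2.44 × 25700 km × (1900/1790)^(1/3)
    = 64000 km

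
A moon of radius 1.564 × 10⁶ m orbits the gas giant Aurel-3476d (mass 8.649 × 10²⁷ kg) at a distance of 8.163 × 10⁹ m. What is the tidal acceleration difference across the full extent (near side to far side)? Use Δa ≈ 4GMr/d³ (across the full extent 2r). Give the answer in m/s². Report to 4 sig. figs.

6.639 × 10⁻⁶ m/s²

Δa = 4GMr/d³
   = 4 × (6.674 × 10⁻¹¹) × (8.649 × 10²⁷) × (1.564 × 10⁶) / (8.163 × 10⁹)³
   = 6.639 × 10⁻⁶ m/s²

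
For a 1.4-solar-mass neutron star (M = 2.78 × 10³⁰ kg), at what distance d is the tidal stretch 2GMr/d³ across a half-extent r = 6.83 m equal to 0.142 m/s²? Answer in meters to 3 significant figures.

2.61 × 10⁷ m

2GMr/d³ = a_tidal  ⇒  d = (2GMr / a_tidal)^(1/3)
d = (2 × 6.674×10⁻¹¹ × (2.78 × 10³⁰) × (6.83) / (0.142))^(1/3)
  = 2.61 × 10⁷ m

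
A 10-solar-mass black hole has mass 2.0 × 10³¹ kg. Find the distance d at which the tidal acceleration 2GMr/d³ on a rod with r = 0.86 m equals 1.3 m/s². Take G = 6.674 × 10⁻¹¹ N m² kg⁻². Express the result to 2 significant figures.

2GMr/d³ = a_tidal  ⇒  d = (2GMr / a_tidal)^(1/3)
d = (2 × 6.674×10⁻¹¹ × (2.0 × 10³¹) × (0.86) / (1.3))^(1/3)
  = 1.2 × 10⁷ m

1.2 × 10⁷ m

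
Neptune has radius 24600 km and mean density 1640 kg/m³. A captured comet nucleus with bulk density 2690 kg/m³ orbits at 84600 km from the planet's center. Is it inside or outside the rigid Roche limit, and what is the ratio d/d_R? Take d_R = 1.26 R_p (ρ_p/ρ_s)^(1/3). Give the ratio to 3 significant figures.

outside; d/d_R ≈ 3.22

d_R = 1.26 × (24600 km) × (1640/2690)^(1/3) = 26280 km
d/d_R = (84600) / (26280) = 3.22
Since d/d_R > 1, the body is outside the Roche limit.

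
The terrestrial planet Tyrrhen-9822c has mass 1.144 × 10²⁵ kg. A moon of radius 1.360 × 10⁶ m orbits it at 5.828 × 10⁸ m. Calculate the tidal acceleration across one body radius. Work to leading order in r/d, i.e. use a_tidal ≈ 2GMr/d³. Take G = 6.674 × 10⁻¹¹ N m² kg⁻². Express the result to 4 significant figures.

1.049 × 10⁻⁵ m/s²

a_tidal = 2GMr/d³
        = 2 × (6.674 × 10⁻¹¹) × (1.144 × 10²⁵) × (1.360 × 10⁶) / (5.828 × 10⁸)³
        = 1.049 × 10⁻⁵ m/s²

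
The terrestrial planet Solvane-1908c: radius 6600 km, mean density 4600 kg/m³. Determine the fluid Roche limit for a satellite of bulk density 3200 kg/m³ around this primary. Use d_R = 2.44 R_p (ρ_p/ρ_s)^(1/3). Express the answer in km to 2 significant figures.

18000 km

d_R = 2.44 × 6600 km × (4600/3200)^(1/3)
    = 18000 km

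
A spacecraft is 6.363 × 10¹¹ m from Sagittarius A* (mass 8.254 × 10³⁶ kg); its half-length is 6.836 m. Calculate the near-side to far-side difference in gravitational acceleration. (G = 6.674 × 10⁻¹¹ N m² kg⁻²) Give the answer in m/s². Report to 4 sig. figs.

5.847 × 10⁻⁸ m/s²

Δa = 4GMr/d³
   = 4 × (6.674 × 10⁻¹¹) × (8.254 × 10³⁶) × (6.836) / (6.363 × 10¹¹)³
   = 5.847 × 10⁻⁸ m/s²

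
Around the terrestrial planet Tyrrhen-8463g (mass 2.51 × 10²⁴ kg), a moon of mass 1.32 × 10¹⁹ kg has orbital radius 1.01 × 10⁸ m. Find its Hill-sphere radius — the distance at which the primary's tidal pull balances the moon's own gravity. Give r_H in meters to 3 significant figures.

1.22 × 10⁶ m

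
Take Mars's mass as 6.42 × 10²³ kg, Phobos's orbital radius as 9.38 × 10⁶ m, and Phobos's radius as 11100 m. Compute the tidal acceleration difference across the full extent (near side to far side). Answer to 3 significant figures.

The field gradient is 2GM/d³; across the full diameter 2r the difference is 4GMr/d³.
Δg = 4GMr/d³
   = 4 × (6.674 × 10⁻¹¹) × (6.42 × 10²³) × (11100) / (9.38 × 10⁶)³
   = 2.31 × 10⁻³ m/s²

2.31 × 10⁻³ m/s²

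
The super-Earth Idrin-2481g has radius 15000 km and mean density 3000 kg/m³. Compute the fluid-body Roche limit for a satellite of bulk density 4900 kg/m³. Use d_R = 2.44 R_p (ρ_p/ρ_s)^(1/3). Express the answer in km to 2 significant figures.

d_R = 2.44 × 15000 km × (3000/4900)^(1/3)
    = 31000 km

31000 km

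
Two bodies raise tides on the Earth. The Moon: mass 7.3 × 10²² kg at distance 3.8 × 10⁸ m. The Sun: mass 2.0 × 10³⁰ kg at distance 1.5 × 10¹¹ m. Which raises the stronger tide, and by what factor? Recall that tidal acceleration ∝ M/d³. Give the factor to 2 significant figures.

Tidal acceleration ∝ M/d³, so compare M/d³ for each.
The Moon: (7.3 × 10²²) / (3.8 × 10⁸)³ = 1.330 × 10⁻³
The Sun: (2.0 × 10³⁰) / (1.5 × 10¹¹)³ = 5.926 × 10⁻⁴
Ratio (larger/smaller) = 2.2

The Moon, by a factor of ≈ 2.2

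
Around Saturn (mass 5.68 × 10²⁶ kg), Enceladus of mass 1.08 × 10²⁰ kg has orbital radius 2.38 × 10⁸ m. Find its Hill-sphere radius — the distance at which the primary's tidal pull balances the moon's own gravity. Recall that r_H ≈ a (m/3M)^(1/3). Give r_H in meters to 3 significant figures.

9.49 × 10⁵ m

r_H ≈ a (m/3M)^(1/3)
    = (2.38 × 10⁸) × (1.08 × 10²⁰ / (3 × 5.68 × 10²⁶))^(1/3)
    = 9.49 × 10⁵ m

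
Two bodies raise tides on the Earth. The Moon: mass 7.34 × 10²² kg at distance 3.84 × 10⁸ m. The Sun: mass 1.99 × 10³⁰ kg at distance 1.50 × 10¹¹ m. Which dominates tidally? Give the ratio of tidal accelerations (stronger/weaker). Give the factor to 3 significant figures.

Compare M/d³ for the two perturbers:
The Moon: (7.34 × 10²²) / (3.84 × 10⁸)³ = 1.296 × 10⁻³
The Sun: (1.99 × 10³⁰) / (1.50 × 10¹¹)³ = 5.896 × 10⁻⁴
Ratio (larger/smaller) = 2.20

The Moon, by a factor of ≈ 2.20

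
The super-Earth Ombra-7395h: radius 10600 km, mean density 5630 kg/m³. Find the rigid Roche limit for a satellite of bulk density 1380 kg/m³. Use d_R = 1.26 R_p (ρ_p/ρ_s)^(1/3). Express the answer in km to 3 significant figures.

d_R = 1.26 × 10600 km × (5630/1380)^(1/3)
    = 21300 km

21300 km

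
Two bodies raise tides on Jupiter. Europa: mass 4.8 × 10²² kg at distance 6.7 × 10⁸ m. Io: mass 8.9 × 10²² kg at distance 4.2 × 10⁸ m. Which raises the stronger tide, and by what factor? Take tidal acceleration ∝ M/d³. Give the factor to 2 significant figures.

Tidal acceleration ∝ M/d³, so compare M/d³ for each.
Europa: (4.8 × 10²²) / (6.7 × 10⁸)³ = 1.596 × 10⁻⁴
Io: (8.9 × 10²²) / (4.2 × 10⁸)³ = 1.201 × 10⁻³
Ratio (larger/smaller) = 7.5

Io, by a factor of ≈ 7.5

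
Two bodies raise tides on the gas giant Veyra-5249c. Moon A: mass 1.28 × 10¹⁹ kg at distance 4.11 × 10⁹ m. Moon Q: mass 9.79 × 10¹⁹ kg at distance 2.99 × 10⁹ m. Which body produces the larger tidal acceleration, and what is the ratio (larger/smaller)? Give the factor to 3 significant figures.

Compare M/d³ for the two perturbers:
Moon A: (1.28 × 10¹⁹) / (4.11 × 10⁹)³ = 1.844 × 10⁻¹⁰
Moon Q: (9.79 × 10¹⁹) / (2.99 × 10⁹)³ = 3.662 × 10⁻⁹
Ratio (larger/smaller) = 19.9

Moon Q, by a factor of ≈ 19.9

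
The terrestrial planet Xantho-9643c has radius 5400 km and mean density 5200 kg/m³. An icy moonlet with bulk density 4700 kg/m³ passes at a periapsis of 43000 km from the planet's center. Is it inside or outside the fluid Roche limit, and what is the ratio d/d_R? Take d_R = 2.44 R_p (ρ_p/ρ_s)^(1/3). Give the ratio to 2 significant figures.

outside; d/d_R ≈ 3.2

d_R = 2.44 × (5400 km) × (5200/4700)^(1/3) = 13630 km
d/d_R = (43000) / (13630) = 3.2
Since d/d_R > 1, the body is outside the Roche limit.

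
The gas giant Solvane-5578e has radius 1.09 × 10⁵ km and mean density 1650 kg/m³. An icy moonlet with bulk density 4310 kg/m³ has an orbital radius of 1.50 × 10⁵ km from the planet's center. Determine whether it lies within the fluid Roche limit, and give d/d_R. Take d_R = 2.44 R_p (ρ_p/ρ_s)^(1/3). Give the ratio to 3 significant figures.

inside; d/d_R ≈ 0.777

d_R = 2.44 × (1.09 × 10⁵ km) × (1650/4310)^(1/3) = 1.931 × 10⁵ km
d/d_R = (1.50 × 10⁵) / (1.931 × 10⁵) = 0.777
Since d/d_R < 1, the body is inside the Roche limit.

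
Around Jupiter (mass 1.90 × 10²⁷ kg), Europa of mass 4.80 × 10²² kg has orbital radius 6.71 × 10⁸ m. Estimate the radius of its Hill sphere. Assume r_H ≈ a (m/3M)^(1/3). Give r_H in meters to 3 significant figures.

1.37 × 10⁷ m

r_H ≈ a (m/3M)^(1/3)
    = (6.71 × 10⁸) × (4.80 × 10²² / (3 × 1.90 × 10²⁷))^(1/3)
    = 1.37 × 10⁷ m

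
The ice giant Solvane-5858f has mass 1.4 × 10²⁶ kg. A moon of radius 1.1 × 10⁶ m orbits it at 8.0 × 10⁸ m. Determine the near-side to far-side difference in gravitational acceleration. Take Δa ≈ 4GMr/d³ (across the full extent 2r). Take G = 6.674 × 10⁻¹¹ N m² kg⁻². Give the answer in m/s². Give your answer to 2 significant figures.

8.0 × 10⁻⁵ m/s²

Δa = 4GMr/d³
   = 4 × (6.674 × 10⁻¹¹) × (1.4 × 10²⁶) × (1.1 × 10⁶) / (8.0 × 10⁸)³
   = 8.0 × 10⁻⁵ m/s²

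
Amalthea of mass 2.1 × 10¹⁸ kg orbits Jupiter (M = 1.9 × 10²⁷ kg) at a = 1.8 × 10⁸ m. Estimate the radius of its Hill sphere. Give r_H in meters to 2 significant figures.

1.3 × 10⁵ m

r_H ≈ a (m/3M)^(1/3)
    = (1.8 × 10⁸) × (2.1 × 10¹⁸ / (3 × 1.9 × 10²⁷))^(1/3)
    = 1.3 × 10⁵ m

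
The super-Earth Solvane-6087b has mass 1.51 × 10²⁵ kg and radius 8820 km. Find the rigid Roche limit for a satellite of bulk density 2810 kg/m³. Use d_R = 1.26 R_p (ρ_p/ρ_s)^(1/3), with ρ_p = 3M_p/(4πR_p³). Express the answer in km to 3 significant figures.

13700 km

ρ_p = 3M_p/(4πR_p³) = 3 × (1.51 × 10²⁵) / (4π × (8.82 × 10⁶ m)³) = 5250 kg/m³
d_R = 1.26 × 8820 km × (5250/2810)^(1/3)
    = 13700 km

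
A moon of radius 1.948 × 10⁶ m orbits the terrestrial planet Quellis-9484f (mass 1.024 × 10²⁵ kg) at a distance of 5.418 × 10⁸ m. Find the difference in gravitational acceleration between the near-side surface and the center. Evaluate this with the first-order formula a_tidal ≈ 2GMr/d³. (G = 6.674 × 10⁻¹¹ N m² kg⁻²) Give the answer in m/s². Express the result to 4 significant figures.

Since r ≪ d, expand the inverse-square field across one radius to get the leading 2GMr/d³ term.
Δa = 2GMr/d³
   = 2 × (6.674 × 10⁻¹¹) × (1.024 × 10²⁵) × (1.948 × 10⁶) / (5.418 × 10⁸)³
   = 1.674 × 10⁻⁵ m/s²

1.674 × 10⁻⁵ m/s²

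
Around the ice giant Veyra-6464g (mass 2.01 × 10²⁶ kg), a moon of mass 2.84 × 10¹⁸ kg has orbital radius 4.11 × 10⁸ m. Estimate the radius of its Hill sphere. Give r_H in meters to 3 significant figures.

r_H ≈ a (m/3M)^(1/3)
    = (4.11 × 10⁸) × (2.84 × 10¹⁸ / (3 × 2.01 × 10²⁶))^(1/3)
    = 6.89 × 10⁵ m

6.89 × 10⁵ m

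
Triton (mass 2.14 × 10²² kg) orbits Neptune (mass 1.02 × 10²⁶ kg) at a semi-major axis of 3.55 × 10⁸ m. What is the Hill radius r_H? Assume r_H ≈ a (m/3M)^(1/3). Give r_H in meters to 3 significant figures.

r_H ≈ a (m/3M)^(1/3)
    = (3.55 × 10⁸) × (2.14 × 10²² / (3 × 1.02 × 10²⁶))^(1/3)
    = 1.46 × 10⁷ m

1.46 × 10⁷ m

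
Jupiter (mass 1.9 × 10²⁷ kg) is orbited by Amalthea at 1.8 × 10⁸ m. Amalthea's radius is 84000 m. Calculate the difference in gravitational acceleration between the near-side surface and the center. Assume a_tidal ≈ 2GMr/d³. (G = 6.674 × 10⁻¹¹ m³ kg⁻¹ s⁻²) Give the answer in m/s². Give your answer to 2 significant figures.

3.7 × 10⁻³ m/s²

Δa = 2GMr/d³
   = 2 × (6.674 × 10⁻¹¹) × (1.9 × 10²⁷) × (84000) / (1.8 × 10⁸)³
   = 3.7 × 10⁻³ m/s²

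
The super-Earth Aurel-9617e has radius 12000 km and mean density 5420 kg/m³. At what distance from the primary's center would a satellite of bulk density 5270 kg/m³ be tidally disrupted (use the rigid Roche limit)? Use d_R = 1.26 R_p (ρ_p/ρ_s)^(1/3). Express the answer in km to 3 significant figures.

d_R = 1.26 × 12000 km × (5420/5270)^(1/3)
    = 15300 km

15300 km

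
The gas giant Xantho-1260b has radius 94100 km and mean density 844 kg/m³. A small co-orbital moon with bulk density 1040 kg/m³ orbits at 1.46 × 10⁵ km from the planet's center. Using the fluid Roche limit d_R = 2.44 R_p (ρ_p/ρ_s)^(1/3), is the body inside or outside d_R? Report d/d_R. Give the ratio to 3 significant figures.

inside; d/d_R ≈ 0.682

d_R = 2.44 × (94100 km) × (844/1040)^(1/3) = 2.142 × 10⁵ km
d/d_R = (1.46 × 10⁵) / (2.142 × 10⁵) = 0.682
Since d/d_R < 1, the body is inside the Roche limit.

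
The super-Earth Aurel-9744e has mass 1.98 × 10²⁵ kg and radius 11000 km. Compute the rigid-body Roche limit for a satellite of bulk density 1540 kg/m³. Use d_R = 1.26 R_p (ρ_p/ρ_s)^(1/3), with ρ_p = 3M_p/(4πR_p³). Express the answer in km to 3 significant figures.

18300 km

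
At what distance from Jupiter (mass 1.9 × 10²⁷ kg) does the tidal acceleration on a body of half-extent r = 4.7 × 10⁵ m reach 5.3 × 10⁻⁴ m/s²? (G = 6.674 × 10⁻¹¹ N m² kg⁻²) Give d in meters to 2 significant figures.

2GMr/d³ = a_tidal  ⇒  d = (2GMr / a_tidal)^(1/3)
d = (2 × 6.674×10⁻¹¹ × (1.9 × 10²⁷) × (4.7 × 10⁵) / (5.3 × 10⁻⁴))^(1/3)
  = 6.1 × 10⁸ m

6.1 × 10⁸ m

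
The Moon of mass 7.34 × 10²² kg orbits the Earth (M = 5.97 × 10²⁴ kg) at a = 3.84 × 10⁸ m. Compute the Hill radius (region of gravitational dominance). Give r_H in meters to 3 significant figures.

6.15 × 10⁷ m

r_H ≈ a (m/3M)^(1/3)
    = (3.84 × 10⁸) × (7.34 × 10²² / (3 × 5.97 × 10²⁴))^(1/3)
    = 6.15 × 10⁷ m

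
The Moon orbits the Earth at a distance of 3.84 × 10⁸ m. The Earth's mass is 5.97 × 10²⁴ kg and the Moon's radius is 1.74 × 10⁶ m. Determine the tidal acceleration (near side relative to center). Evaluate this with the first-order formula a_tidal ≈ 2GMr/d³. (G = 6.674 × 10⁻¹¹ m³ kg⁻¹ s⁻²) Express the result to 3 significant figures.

Since r ≪ d, expand the inverse-square field across one radius to get the leading 2GMr/d³ term.
a_tidal = 2GMr/d³
        = 2 × (6.674 × 10⁻¹¹) × (5.97 × 10²⁴) × (1.74 × 10⁶) / (3.84 × 10⁸)³
        = 2.45 × 10⁻⁵ m/s²

2.45 × 10⁻⁵ m/s²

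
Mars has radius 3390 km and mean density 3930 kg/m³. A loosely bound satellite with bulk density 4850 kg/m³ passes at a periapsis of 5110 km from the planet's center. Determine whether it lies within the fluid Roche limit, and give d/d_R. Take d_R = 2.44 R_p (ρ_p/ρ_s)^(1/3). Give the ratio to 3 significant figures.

inside; d/d_R ≈ 0.663

d_R = 2.44 × (3390 km) × (3930/4850)^(1/3) = 7712 km
d/d_R = (5110) / (7712) = 0.663
Since d/d_R < 1, the body is inside the Roche limit.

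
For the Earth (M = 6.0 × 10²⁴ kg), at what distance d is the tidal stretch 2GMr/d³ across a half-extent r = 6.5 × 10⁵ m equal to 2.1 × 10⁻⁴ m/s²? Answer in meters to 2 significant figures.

2GMr/d³ = a_tidal  ⇒  d = (2GMr / a_tidal)^(1/3)
d = (2 × 6.674×10⁻¹¹ × (6.0 × 10²⁴) × (6.5 × 10⁵) / (2.1 × 10⁻⁴))^(1/3)
  = 1.4 × 10⁸ m

1.4 × 10⁸ m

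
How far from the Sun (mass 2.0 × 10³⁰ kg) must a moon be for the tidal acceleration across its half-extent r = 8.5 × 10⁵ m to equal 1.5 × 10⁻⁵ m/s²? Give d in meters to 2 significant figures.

2.5 × 10¹⁰ m

2GMr/d³ = a_tidal  ⇒  d = (2GMr / a_tidal)^(1/3)
d = (2 × 6.674×10⁻¹¹ × (2.0 × 10³⁰) × (8.5 × 10⁵) / (1.5 × 10⁻⁵))^(1/3)
  = 2.5 × 10¹⁰ m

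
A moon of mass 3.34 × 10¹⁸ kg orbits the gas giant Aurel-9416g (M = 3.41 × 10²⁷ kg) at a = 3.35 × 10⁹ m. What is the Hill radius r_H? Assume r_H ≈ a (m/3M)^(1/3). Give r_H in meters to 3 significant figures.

2.31 × 10⁶ m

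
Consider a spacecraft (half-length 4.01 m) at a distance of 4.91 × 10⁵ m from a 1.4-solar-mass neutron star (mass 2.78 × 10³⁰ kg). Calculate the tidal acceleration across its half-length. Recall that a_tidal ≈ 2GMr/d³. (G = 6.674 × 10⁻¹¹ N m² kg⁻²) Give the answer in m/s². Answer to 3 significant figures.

1.26 × 10⁴ m/s²

The tidal stretch is the gradient of GM/d² times the body's extent r, hence the 1/d³ dependence.
Δa = 2GMr/d³
   = 2 × (6.674 × 10⁻¹¹) × (2.78 × 10³⁰) × (4.01) / (4.91 × 10⁵)³
   = 1.26 × 10⁴ m/s²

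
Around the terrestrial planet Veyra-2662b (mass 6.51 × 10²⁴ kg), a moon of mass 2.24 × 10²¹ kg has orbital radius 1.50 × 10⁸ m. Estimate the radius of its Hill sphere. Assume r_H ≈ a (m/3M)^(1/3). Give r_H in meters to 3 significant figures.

7.29 × 10⁶ m

r_H ≈ a (m/3M)^(1/3)
    = (1.50 × 10⁸) × (2.24 × 10²¹ / (3 × 6.51 × 10²⁴))^(1/3)
    = 7.29 × 10⁶ m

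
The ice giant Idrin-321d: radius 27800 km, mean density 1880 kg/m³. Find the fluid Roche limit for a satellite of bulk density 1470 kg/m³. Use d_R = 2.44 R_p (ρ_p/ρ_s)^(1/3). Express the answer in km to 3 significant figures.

73600 km

d_R = 2.44 × 27800 km × (1880/1470)^(1/3)
    = 73600 km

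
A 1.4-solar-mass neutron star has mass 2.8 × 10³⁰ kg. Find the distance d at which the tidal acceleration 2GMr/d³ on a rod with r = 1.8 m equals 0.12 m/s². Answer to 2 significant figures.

1.8 × 10⁷ m

2GMr/d³ = a_tidal  ⇒  d = (2GMr / a_tidal)^(1/3)
d = (2 × 6.674×10⁻¹¹ × (2.8 × 10³⁰) × (1.8) / (0.12))^(1/3)
  = 1.8 × 10⁷ m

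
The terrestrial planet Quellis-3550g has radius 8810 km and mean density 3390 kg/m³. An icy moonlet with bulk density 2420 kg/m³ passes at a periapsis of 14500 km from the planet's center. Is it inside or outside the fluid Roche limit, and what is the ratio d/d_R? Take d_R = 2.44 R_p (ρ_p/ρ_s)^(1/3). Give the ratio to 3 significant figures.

d_R = 2.44 × (8810 km) × (3390/2420)^(1/3) = 24050 km
d/d_R = (14500) / (24050) = 0.603
Since d/d_R < 1, the body is inside the Roche limit.

inside; d/d_R ≈ 0.603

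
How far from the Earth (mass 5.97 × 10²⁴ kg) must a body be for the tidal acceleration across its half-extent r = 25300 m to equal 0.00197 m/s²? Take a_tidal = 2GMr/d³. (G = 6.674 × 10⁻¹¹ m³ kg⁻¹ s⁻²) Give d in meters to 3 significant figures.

2.17 × 10⁷ m

2GMr/d³ = a_tidal  ⇒  d = (2GMr / a_tidal)^(1/3)
d = (2 × 6.674×10⁻¹¹ × (5.97 × 10²⁴) × (25300) / (0.00197))^(1/3)
  = 2.17 × 10⁷ m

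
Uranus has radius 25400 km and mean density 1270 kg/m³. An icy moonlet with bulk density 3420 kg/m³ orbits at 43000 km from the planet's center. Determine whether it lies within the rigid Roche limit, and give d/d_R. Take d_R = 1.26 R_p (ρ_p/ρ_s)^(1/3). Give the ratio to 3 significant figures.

outside; d/d_R ≈ 1.87

d_R = 1.26 × (25400 km) × (1270/3420)^(1/3) = 23000 km
d/d_R = (43000) / (23000) = 1.87
Since d/d_R > 1, the body is outside the Roche limit.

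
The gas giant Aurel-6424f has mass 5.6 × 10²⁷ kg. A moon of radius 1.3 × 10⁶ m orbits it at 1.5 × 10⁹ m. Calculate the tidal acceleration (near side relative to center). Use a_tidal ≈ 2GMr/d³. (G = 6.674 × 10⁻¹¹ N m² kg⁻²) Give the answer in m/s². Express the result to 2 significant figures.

2.9 × 10⁻⁴ m/s²

a_tidal = 2GMr/d³
        = 2 × (6.674 × 10⁻¹¹) × (5.6 × 10²⁷) × (1.3 × 10⁶) / (1.5 × 10⁹)³
        = 2.9 × 10⁻⁴ m/s²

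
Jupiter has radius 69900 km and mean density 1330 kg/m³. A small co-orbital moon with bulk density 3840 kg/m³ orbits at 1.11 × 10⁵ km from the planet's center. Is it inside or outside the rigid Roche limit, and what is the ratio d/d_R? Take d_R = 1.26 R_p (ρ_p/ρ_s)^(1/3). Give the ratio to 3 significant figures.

d_R = 1.26 × (69900 km) × (1330/3840)^(1/3) = 61850 km
d/d_R = (1.11 × 10⁵) / (61850) = 1.79
Since d/d_R > 1, the body is outside the Roche limit.

outside; d/d_R ≈ 1.79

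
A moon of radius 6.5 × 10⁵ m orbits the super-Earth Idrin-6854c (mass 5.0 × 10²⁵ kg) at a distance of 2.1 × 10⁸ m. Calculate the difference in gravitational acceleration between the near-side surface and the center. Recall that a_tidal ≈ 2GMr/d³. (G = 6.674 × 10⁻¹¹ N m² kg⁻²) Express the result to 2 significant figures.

4.7 × 10⁻⁴ m/s²

Δg = 2GMr/d³
   = 2 × (6.674 × 10⁻¹¹) × (5.0 × 10²⁵) × (6.5 × 10⁵) / (2.1 × 10⁸)³
   = 4.7 × 10⁻⁴ m/s²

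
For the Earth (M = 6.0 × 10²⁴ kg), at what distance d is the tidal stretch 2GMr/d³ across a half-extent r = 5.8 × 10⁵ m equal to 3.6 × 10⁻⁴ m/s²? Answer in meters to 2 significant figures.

2GMr/d³ = a_tidal  ⇒  d = (2GMr / a_tidal)^(1/3)
d = (2 × 6.674×10⁻¹¹ × (6.0 × 10²⁴) × (5.8 × 10⁵) / (3.6 × 10⁻⁴))^(1/3)
  = 1.1 × 10⁸ m

1.1 × 10⁸ m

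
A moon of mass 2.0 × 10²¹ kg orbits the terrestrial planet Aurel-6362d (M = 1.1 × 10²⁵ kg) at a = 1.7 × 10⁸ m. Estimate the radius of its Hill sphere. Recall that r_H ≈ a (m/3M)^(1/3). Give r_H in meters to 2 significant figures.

r_H ≈ a (m/3M)^(1/3)
    = (1.7 × 10⁸) × (2.0 × 10²¹ / (3 × 1.1 × 10²⁵))^(1/3)
    = 6.7 × 10⁶ m

6.7 × 10⁶ m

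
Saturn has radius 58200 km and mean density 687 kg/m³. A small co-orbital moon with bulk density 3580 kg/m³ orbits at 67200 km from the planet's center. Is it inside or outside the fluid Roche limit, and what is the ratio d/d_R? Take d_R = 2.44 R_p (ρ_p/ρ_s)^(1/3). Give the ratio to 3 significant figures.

inside; d/d_R ≈ 0.820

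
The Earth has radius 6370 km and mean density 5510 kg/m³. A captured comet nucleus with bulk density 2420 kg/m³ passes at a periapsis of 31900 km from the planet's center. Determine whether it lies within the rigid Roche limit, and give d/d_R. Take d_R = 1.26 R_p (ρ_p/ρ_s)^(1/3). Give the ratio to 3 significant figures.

outside; d/d_R ≈ 3.02

d_R = 1.26 × (6370 km) × (5510/2420)^(1/3) = 10560 km
d/d_R = (31900) / (10560) = 3.02
Since d/d_R > 1, the body is outside the Roche limit.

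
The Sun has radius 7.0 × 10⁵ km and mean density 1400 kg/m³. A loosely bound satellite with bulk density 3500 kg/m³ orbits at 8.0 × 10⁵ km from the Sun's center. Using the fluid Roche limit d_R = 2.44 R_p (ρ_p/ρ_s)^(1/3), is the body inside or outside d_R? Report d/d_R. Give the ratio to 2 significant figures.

inside; d/d_R ≈ 0.64

d_R = 2.44 × (7.0 × 10⁵ km) × (1400/3500)^(1/3) = 1.258 × 10⁶ km
d/d_R = (8.0 × 10⁵) / (1.258 × 10⁶) = 0.64
Since d/d_R < 1, the body is inside the Roche limit.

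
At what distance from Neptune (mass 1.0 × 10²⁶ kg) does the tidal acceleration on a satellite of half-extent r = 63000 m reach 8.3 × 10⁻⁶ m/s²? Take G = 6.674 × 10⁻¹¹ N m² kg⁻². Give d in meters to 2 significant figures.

4.7 × 10⁸ m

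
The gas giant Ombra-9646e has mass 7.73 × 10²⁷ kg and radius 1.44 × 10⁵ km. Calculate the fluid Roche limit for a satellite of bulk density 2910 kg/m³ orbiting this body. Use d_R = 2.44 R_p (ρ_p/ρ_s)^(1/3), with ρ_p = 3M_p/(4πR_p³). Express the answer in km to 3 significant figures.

ρ_p = 3M_p/(4πR_p³) = 3 × (7.73 × 10²⁷) / (4π × (1.44 × 10⁸ m)³) = 618 kg/m³
d_R = 2.44 × 1.44 × 10⁵ km × (618/2910)^(1/3)
    = 2.10 × 10⁵ km

2.10 × 10⁵ km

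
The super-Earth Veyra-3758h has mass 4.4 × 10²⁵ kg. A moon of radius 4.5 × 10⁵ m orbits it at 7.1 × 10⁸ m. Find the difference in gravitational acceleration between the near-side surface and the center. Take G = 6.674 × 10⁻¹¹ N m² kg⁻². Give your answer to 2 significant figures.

7.4 × 10⁻⁶ m/s²

The tidal stretch is the gradient of GM/d² times the body's extent r, hence the 1/d³ dependence.
Δa = 2GMr/d³
   = 2 × (6.674 × 10⁻¹¹) × (4.4 × 10²⁵) × (4.5 × 10⁵) / (7.1 × 10⁸)³
   = 7.4 × 10⁻⁶ m/s²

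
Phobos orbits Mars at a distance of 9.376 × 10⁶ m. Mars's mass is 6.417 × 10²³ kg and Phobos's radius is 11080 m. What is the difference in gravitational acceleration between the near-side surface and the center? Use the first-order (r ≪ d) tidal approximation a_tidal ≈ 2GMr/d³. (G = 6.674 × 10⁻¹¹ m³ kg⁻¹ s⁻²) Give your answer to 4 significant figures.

1.151 × 10⁻³ m/s²

Δg = 2GMr/d³
   = 2 × (6.674 × 10⁻¹¹) × (6.417 × 10²³) × (11080) / (9.376 × 10⁶)³
   = 1.151 × 10⁻³ m/s²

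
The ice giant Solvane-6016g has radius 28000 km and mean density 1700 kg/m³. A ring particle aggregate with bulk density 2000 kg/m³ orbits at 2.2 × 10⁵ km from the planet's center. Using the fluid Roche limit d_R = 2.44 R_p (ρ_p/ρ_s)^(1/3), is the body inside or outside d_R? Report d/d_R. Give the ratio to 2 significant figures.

d_R = 2.44 × (28000 km) × (1700/2000)^(1/3) = 64720 km
d/d_R = (2.2 × 10⁵) / (64720) = 3.4
Since d/d_R > 1, the body is outside the Roche limit.

outside; d/d_R ≈ 3.4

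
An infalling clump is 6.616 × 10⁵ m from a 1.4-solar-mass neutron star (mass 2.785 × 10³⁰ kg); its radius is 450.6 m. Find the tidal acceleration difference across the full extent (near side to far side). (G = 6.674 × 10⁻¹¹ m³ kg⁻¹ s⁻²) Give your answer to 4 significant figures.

a_tidal = 4GMr/d³
        = 4 × (6.674 × 10⁻¹¹) × (2.785 × 10³⁰) × (450.6) / (6.616 × 10⁵)³
        = 1.157 × 10⁶ m/s²

1.157 × 10⁶ m/s²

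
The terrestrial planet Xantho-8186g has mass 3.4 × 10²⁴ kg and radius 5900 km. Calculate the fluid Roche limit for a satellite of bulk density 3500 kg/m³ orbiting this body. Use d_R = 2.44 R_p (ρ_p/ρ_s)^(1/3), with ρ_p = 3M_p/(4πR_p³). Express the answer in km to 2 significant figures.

ρ_p = 3M_p/(4πR_p³) = 3 × (3.4 × 10²⁴) / (4π × (5.9 × 10⁶ m)³) = 4000 kg/m³
d_R = 2.44 × 5900 km × (4000/3500)^(1/3)
    = 15000 km

15000 km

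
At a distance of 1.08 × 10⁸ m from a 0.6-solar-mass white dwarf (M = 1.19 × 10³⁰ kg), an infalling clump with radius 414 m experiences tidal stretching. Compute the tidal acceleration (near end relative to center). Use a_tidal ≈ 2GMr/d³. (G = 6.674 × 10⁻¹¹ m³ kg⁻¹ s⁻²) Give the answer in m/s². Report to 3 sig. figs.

5.22 × 10⁻² m/s²

Since r ≪ d, expand the inverse-square field across one radius to get the leading 2GMr/d³ term.
Δg = 2GMr/d³
   = 2 × (6.674 × 10⁻¹¹) × (1.19 × 10³⁰) × (414) / (1.08 × 10⁸)³
   = 5.22 × 10⁻² m/s²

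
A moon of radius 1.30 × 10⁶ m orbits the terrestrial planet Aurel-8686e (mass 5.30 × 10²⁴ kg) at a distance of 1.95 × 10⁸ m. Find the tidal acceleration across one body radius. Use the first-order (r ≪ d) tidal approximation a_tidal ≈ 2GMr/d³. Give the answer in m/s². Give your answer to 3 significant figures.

Δg = 2GMr/d³
   = 2 × (6.674 × 10⁻¹¹) × (5.30 × 10²⁴) × (1.30 × 10⁶) / (1.95 × 10⁸)³
   = 1.24 × 10⁻⁴ m/s²

1.24 × 10⁻⁴ m/s²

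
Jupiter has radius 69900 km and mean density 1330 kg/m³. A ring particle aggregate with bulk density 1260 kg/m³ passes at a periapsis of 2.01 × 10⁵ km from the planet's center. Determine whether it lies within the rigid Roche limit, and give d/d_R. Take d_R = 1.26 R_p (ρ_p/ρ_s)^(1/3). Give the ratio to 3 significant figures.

d_R = 1.26 × (69900 km) × (1330/1260)^(1/3) = 89680 km
d/d_R = (2.01 × 10⁵) / (89680) = 2.24
Since d/d_R > 1, the body is outside the Roche limit.

outside; d/d_R ≈ 2.24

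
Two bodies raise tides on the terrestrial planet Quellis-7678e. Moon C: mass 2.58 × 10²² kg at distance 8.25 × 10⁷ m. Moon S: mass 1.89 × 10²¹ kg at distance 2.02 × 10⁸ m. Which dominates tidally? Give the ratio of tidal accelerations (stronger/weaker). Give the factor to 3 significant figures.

Compare M/d³ for the two perturbers:
Moon C: (2.58 × 10²²) / (8.25 × 10⁷)³ = 4.595 × 10⁻²
Moon S: (1.89 × 10²¹) / (2.02 × 10⁸)³ = 2.293 × 10⁻⁴
Ratio (larger/smaller) = 200

Moon C, by a factor of ≈ 200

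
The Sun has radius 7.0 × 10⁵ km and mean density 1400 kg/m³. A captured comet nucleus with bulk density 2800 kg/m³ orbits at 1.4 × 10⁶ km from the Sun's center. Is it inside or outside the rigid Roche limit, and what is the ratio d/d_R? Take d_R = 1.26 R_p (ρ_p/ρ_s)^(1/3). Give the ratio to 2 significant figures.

d_R = 1.26 × (7.0 × 10⁵ km) × (1400/2800)^(1/3) = 7.000 × 10⁵ km
d/d_R = (1.4 × 10⁶) / (7.000 × 10⁵) = 2.0
Since d/d_R > 1, the body is outside the Roche limit.

outside; d/d_R ≈ 2.0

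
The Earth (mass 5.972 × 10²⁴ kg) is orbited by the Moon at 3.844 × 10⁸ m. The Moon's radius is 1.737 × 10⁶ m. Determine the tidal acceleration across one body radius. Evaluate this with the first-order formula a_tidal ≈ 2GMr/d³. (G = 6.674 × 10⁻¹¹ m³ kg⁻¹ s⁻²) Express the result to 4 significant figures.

a_tidal = 2GMr/d³
        = 2 × (6.674 × 10⁻¹¹) × (5.972 × 10²⁴) × (1.737 × 10⁶) / (3.844 × 10⁸)³
        = 2.438 × 10⁻⁵ m/s²

2.438 × 10⁻⁵ m/s²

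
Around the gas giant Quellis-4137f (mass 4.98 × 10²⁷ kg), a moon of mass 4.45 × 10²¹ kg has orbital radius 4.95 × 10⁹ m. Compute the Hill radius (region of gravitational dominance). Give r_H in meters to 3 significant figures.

r_H ≈ a (m/3M)^(1/3)
    = (4.95 × 10⁹) × (4.45 × 10²¹ / (3 × 4.98 × 10²⁷))^(1/3)
    = 3.31 × 10⁷ m

3.31 × 10⁷ m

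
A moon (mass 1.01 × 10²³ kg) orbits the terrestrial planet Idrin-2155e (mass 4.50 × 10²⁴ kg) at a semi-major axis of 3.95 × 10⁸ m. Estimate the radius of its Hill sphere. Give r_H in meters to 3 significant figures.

7.73 × 10⁷ m

r_H ≈ a (m/3M)^(1/3)
    = (3.95 × 10⁸) × (1.01 × 10²³ / (3 × 4.50 × 10²⁴))^(1/3)
    = 7.73 × 10⁷ m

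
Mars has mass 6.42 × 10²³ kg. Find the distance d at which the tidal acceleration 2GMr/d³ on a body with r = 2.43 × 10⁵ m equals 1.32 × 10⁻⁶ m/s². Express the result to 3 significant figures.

2.51 × 10⁸ m

2GMr/d³ = a_tidal  ⇒  d = (2GMr / a_tidal)^(1/3)
d = (2 × 6.674×10⁻¹¹ × (6.42 × 10²³) × (2.43 × 10⁵) / (1.32 × 10⁻⁶))^(1/3)
  = 2.51 × 10⁸ m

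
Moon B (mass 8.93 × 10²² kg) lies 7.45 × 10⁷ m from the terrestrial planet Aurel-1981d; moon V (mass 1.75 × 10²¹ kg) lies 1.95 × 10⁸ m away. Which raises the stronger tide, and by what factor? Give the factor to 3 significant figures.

Moon B, by a factor of ≈ 915

Tidal acceleration ∝ M/d³, so compare M/d³ for each.
Moon B: (8.93 × 10²²) / (7.45 × 10⁷)³ = 2.160 × 10⁻¹
Moon V: (1.75 × 10²¹) / (1.95 × 10⁸)³ = 2.360 × 10⁻⁴
Ratio (larger/smaller) = 915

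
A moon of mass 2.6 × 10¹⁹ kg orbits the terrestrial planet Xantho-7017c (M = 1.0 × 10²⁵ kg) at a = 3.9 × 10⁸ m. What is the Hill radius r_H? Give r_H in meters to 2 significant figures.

r_H ≈ a (m/3M)^(1/3)
    = (3.9 × 10⁸) × (2.6 × 10¹⁹ / (3 × 1.0 × 10²⁵))^(1/3)
    = 3.7 × 10⁶ m

3.7 × 10⁶ m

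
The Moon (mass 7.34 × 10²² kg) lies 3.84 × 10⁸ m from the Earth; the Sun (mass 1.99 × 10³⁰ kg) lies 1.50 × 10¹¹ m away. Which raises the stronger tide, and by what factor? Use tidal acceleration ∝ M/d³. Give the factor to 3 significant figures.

Compare M/d³ for the two perturbers:
The Moon: (7.34 × 10²²) / (3.84 × 10⁸)³ = 1.296 × 10⁻³
The Sun: (1.99 × 10³⁰) / (1.50 × 10¹¹)³ = 5.896 × 10⁻⁴
Ratio (larger/smaller) = 2.20

The Moon, by a factor of ≈ 2.20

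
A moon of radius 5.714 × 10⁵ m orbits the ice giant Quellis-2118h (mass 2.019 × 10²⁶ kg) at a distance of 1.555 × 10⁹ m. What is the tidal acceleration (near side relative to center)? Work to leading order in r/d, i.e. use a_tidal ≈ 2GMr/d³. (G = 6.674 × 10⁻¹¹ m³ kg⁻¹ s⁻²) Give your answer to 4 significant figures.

4.095 × 10⁻⁶ m/s²

a_tidal = 2GMr/d³
        = 2 × (6.674 × 10⁻¹¹) × (2.019 × 10²⁶) × (5.714 × 10⁵) / (1.555 × 10⁹)³
        = 4.095 × 10⁻⁶ m/s²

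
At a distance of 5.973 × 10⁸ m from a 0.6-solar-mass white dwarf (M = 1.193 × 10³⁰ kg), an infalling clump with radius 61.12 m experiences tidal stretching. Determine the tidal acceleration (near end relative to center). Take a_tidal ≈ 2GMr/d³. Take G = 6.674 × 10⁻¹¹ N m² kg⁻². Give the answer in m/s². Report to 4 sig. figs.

Δg = 2GMr/d³
   = 2 × (6.674 × 10⁻¹¹) × (1.193 × 10³⁰) × (61.12) / (5.973 × 10⁸)³
   = 4.567 × 10⁻⁵ m/s²

4.567 × 10⁻⁵ m/s²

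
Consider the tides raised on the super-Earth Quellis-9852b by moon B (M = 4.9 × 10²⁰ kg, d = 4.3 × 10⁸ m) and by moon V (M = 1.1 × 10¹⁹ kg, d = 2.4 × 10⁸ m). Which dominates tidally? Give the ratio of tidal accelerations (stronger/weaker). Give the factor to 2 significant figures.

Moon B, by a factor of ≈ 7.7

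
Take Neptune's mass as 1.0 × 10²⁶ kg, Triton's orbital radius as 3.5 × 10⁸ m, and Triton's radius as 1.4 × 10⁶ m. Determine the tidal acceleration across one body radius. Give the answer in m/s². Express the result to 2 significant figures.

Δa = 2GMr/d³
   = 2 × (6.674 × 10⁻¹¹) × (1.0 × 10²⁶) × (1.4 × 10⁶) / (3.5 × 10⁸)³
   = 4.4 × 10⁻⁴ m/s²

4.4 × 10⁻⁴ m/s²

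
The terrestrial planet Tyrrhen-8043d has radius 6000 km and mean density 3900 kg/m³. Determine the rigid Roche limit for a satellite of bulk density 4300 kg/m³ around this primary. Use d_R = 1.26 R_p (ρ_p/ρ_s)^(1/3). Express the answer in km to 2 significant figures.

7300 km

d_R = 1.26 × 6000 km × (3900/4300)^(1/3)
    = 7300 km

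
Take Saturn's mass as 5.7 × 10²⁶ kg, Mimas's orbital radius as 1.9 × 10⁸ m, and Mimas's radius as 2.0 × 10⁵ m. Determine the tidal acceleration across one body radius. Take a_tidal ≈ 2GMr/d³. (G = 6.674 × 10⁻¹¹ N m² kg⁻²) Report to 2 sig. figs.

Since r ≪ d, expand the inverse-square field across one radius to get the leading 2GMr/d³ term.
Δa = 2GMr/d³
   = 2 × (6.674 × 10⁻¹¹) × (5.7 × 10²⁶) × (2.0 × 10⁵) / (1.9 × 10⁸)³
   = 2.2 × 10⁻³ m/s²

2.2 × 10⁻³ m/s²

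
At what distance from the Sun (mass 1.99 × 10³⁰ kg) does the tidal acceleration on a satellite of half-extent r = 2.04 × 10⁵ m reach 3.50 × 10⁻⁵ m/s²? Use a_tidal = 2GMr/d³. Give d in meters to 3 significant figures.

1.16 × 10¹⁰ m

2GMr/d³ = a_tidal  ⇒  d = (2GMr / a_tidal)^(1/3)
d = (2 × 6.674×10⁻¹¹ × (1.99 × 10³⁰) × (2.04 × 10⁵) / (3.50 × 10⁻⁵))^(1/3)
  = 1.16 × 10¹⁰ m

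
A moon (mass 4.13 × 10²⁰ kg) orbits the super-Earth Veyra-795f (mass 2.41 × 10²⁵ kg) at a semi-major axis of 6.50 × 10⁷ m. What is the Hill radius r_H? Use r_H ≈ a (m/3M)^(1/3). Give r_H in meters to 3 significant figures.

r_H ≈ a (m/3M)^(1/3)
    = (6.50 × 10⁷) × (4.13 × 10²⁰ / (3 × 2.41 × 10²⁵))^(1/3)
    = 1.16 × 10⁶ m

1.16 × 10⁶ m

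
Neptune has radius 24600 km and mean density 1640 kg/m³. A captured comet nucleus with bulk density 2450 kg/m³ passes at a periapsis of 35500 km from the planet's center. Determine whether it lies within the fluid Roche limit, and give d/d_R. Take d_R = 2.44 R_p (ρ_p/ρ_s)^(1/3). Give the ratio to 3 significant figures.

d_R = 2.44 × (24600 km) × (1640/2450)^(1/3) = 52510 km
d/d_R = (35500) / (52510) = 0.676
Since d/d_R < 1, the body is inside the Roche limit.

inside; d/d_R ≈ 0.676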